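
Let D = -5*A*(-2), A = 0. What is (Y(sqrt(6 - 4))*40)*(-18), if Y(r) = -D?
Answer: 0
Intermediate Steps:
D = 0 (D = -5*0*(-2) = 0*(-2) = 0)
Y(r) = 0 (Y(r) = -1*0 = 0)
(Y(sqrt(6 - 4))*40)*(-18) = (0*40)*(-18) = 0*(-18) = 0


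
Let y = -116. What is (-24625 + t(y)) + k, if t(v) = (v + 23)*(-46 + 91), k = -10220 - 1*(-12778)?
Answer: -26252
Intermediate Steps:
k = 2558 (k = -10220 + 12778 = 2558)
t(v) = 1035 + 45*v (t(v) = (23 + v)*45 = 1035 + 45*v)
(-24625 + t(y)) + k = (-24625 + (1035 + 45*(-116))) + 2558 = (-24625 + (1035 - 5220)) + 2558 = (-24625 - 4185) + 2558 = -28810 + 2558 = -26252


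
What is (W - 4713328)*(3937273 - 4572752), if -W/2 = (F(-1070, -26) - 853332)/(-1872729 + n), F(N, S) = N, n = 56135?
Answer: 209273135307274294/69869 ≈ 2.9952e+12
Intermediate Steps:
W = -854402/908297 (W = -2*(-1070 - 853332)/(-1872729 + 56135) = -(-1708804)/(-1816594) = -(-1708804)*(-1)/1816594 = -2*427201/908297 = -854402/908297 ≈ -0.94066)
(W - 4713328)*(3937273 - 4572752) = (-854402/908297 - 4713328)*(3937273 - 4572752) = -4281102536818/908297*(-635479) = 209273135307274294/69869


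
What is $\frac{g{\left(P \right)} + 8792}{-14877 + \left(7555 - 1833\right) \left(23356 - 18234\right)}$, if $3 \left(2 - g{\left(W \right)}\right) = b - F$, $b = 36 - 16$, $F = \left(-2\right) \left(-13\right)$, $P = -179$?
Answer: $\frac{8796}{29293207} \approx 0.00030027$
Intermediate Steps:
$F = 26$
$b = 20$ ($b = 36 - 16 = 20$)
$g{\left(W \right)} = 4$ ($g{\left(W \right)} = 2 - \frac{20 - 26}{3} = 2 - -2 = 2 + 2 = 4$)
$\frac{g{\left(P \right)} + 8792}{-14877 + \left(7555 - 1833\right) \left(23356 - 18234\right)} = \frac{4 + 8792}{-14877 + \left(7555 - 1833\right) \left(23356 - 18234\right)} = \frac{8796}{-14877 + 5722 \cdot 5122} = \frac{8796}{-14877 + 29308084} = \frac{8796}{29293207}$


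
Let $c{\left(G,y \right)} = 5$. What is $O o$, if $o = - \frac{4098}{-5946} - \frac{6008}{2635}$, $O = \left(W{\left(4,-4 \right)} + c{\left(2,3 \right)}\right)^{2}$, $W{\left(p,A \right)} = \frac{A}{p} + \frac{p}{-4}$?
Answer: $- \frac{37388007}{2611285} \approx -14.318$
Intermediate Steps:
$W{\left(p,A \right)} = - \frac{p}{4} + \frac{A}{p}$ ($W{\left(p,A \right)} = \frac{A}{p} + p \left(- \frac{1}{4}\right) = \frac{A}{p} - \frac{p}{4} = - \frac{p}{4} + \frac{A}{p}$)
$O = 9$ ($O = \left(\left(\left(- \frac{1}{4}\right) 4 - \frac{4}{4}\right) + 5\right)^{2} = \left(\left(-1 - 1\right) + 5\right)^{2} = \left(-2 + 5\right)^{2} = 3^{2} = 9$)
$o = - \frac{4154223}{2611285}$ ($o = \left(-4098\right) \left(- \frac{1}{5946}\right) - \frac{6008}{2635} = \frac{683}{991} - \frac{6008}{2635} = - \frac{4154223}{2611285} \approx -1.5909$)
$O o = 9 \left(- \frac{4154223}{2611285}\right) = - \frac{37388007}{2611285}$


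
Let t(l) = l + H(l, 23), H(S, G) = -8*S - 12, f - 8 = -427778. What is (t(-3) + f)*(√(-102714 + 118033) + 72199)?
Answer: -30883916439 - 427761*√15319 ≈ -3.0937e+10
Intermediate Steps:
f = -427770 (f = 8 - 427778 = -427770)
H(S, G) = -12 - 8*S
t(l) = -12 - 7*l (t(l) = l + (-12 - 8*l) = -12 - 7*l)
(t(-3) + f)*(√(-102714 + 118033) + 72199) = ((-12 - 7*(-3)) - 427770)*(√(-102714 + 118033) + 72199) = ((-12 + 21) - 427770)*(√15319 + 72199) = (9 - 427770)*(72199 + √15319) = -427761*(72199 + √15319) = -30883916439 - 427761*√15319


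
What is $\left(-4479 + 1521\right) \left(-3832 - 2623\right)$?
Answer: $19093890$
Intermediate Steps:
$\left(-4479 + 1521\right) \left(-3832 - 2623\right) = \left(-2958\right) \left(-6455\right) = 19093890$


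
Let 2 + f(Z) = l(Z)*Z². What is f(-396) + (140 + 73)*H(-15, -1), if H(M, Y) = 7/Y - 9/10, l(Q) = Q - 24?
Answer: -658644047/10 ≈ -6.5864e+7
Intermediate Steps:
l(Q) = -24 + Q
f(Z) = -2 + Z²*(-24 + Z) (f(Z) = -2 + (-24 + Z)*Z² = -2 + Z²*(-24 + Z))
H(M, Y) = -9/10 + 7/Y (H(M, Y) = 7/Y - 9*⅒ = 7/Y - 9/10 = -9/10 + 7/Y)
f(-396) + (140 + 73)*H(-15, -1) = (-2 + (-396)²*(-24 - 396)) + (140 + 73)*(-9/10 + 7/(-1)) = (-2 + 156816*(-420)) + 213*(-9/10 + 7*(-1)) = (-2 - 65862720) + 213*(-9/10 - 7) = -65862722 + 213*(-79/10) = -65862722 - 16827/10 = -658644047/10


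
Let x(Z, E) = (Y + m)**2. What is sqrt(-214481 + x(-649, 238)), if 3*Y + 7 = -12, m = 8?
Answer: 8*I*sqrt(30161)/3 ≈ 463.12*I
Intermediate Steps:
Y = -19/3 (Y = -7/3 + (1/3)*(-12) = -7/3 - 4 = -19/3 ≈ -6.3333)
x(Z, E) = 25/9 (x(Z, E) = (-19/3 + 8)**2 = (5/3)**2 = 25/9)
sqrt(-214481 + x(-649, 238)) = sqrt(-214481 + 25/9) = sqrt(-1930304/9) = 8*I*sqrt(30161)/3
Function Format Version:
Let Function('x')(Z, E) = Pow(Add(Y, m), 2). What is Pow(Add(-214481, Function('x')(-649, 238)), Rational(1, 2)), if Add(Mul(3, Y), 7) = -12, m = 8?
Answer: Mul(Rational(8, 3), I, Pow(30161, Rational(1, 2))) ≈ Mul(463.12, I)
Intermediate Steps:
Y = Rational(-19, 3) (Y = Add(Rational(-7, 3), Mul(Rational(1, 3), -12)) = Add(Rational(-7, 3), -4) = Rational(-19, 3) ≈ -6.3333)
Function('x')(Z, E) = Rational(25, 9) (Function('x')(Z, E) = Pow(Add(Rational(-19, 3), 8), 2) = Pow(Rational(5, 3), 2) = Rational(25, 9))
Pow(Add(-214481, Function('x')(-649, 238)), Rational(1, 2)) = Pow(Add(-214481, Rational(25, 9)), Rational(1, 2)) = Pow(Rational(-1930304, 9), Rational(1, 2)) = Mul(Rational(8, 3), I, Pow(30161, Rational(1, 2)))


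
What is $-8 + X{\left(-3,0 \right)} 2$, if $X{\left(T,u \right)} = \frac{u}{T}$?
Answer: $-8$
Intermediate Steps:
$-8 + X{\left(-3,0 \right)} 2 = -8 + \frac{0}{-3} \cdot 2 = -8 + 0 \left(- \frac{1}{3}\right) 2 = -8 + 0 \cdot 2 = -8 + 0 = -8$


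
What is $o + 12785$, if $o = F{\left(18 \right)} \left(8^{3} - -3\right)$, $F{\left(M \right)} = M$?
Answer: $22055$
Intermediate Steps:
$o = 9270$ ($o = 18 \left(8^{3} - -3\right) = 18 \left(512 + 3\right) = 18 \cdot 515 = 9270$)
$o + 12785 = 9270 + 12785 = 22055$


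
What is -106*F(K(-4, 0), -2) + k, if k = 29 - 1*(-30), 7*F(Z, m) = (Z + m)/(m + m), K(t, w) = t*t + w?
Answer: 112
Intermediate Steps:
K(t, w) = w + t**2 (K(t, w) = t**2 + w = w + t**2)
F(Z, m) = (Z + m)/(14*m) (F(Z, m) = ((Z + m)/(m + m))/7 = ((Z + m)/((2*m)))/7 = ((Z + m)*(1/(2*m)))/7 = ((Z + m)/(2*m))/7 = (Z + m)/(14*m))
k = 59 (k = 29 + 30 = 59)
-106*F(K(-4, 0), -2) + k = -53*((0 + (-4)**2) - 2)/(7*(-2)) + 59 = -53*(-1)*((0 + 16) - 2)/(7*2) + 59 = -53*(-1)*(16 - 2)/(7*2) + 59 = -53*(-1)*14/(7*2) + 59 = -106*(-1/2) + 59 = 53 + 59 = 112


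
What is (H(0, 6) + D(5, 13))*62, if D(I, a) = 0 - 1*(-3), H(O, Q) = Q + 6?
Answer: 930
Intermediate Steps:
H(O, Q) = 6 + Q
D(I, a) = 3 (D(I, a) = 0 + 3 = 3)
(H(0, 6) + D(5, 13))*62 = ((6 + 6) + 3)*62 = (12 + 3)*62 = 15*62 = 930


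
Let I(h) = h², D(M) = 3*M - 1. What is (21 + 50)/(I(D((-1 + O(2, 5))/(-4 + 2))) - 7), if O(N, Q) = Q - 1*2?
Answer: 71/9 ≈ 7.8889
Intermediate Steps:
O(N, Q) = -2 + Q (O(N, Q) = Q - 2 = -2 + Q)
D(M) = -1 + 3*M
(21 + 50)/(I(D((-1 + O(2, 5))/(-4 + 2))) - 7) = (21 + 50)/((-1 + 3*((-1 + (-2 + 5))/(-4 + 2)))² - 7) = 71/((-1 + 3*((-1 + 3)/(-2)))² - 7) = 71/((-1 + 3*(2*(-½)))² - 7) = 71/((-1 + 3*(-1))² - 7) = 71/((-1 - 3)² - 7) = 71/((-4)² - 7) = 71/(16 - 7) = 71/9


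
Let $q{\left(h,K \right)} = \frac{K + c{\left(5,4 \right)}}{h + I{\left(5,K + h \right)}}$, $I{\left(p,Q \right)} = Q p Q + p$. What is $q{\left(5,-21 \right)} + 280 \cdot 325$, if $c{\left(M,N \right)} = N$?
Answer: $\frac{117389983}{1290} \approx 91000.0$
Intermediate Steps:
$I{\left(p,Q \right)} = p + p Q^{2}$ ($I{\left(p,Q \right)} = p Q^{2} + p = p + p Q^{2}$)
$q{\left(h,K \right)} = \frac{4 + K}{5 + h + 5 \left(K + h\right)^{2}}$ ($q{\left(h,K \right)} = \frac{K + 4}{h + 5 \left(1 + \left(K + h\right)^{2}\right)} = \frac{4 + K}{h + \left(5 + 5 \left(K + h\right)^{2}\right)} = \frac{4 + K}{5 + h + 5 \left(K + h\right)^{2}}$)
$q{\left(5,-21 \right)} + 280 \cdot 325 = \frac{4 - 21}{5 + 5 + 5 \left(-21 + 5\right)^{2}} + 280 \cdot 325 = \frac{1}{5 + 5 + 5 \left(-16\right)^{2}} \left(-17\right) + 91000 = \frac{1}{5 + 5 + 5 \cdot 256} \left(-17\right) + 91000 = \frac{1}{5 + 5 + 1280} \left(-17\right) + 91000 = \frac{1}{1290} \left(-17\right) + 91000 = - \frac{17}{1290} + 91000 = \frac{117389983}{1290}$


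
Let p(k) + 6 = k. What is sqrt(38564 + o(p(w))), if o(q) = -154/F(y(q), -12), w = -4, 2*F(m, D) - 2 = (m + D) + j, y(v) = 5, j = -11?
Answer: sqrt(154333)/2 ≈ 196.43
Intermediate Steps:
F(m, D) = -9/2 + D/2 + m/2 (F(m, D) = 1 + ((m + D) - 11)/2 = 1 + ((D + m) - 11)/2 = 1 + (-11 + D + m)/2 = 1 + (-11/2 + D/2 + m/2) = -9/2 + D/2 + m/2)
p(k) = -6 + k
o(q) = 77/4 (o(q) = -154/(-9/2 + (1/2)*(-12) + (1/2)*5) = -154/(-9/2 - 6 + 5/2) = -154/(-8) = -154*(-1/8) = 77/4)
sqrt(38564 + o(p(w))) = sqrt(38564 + 77/4) = sqrt(154333/4) = sqrt(154333)/2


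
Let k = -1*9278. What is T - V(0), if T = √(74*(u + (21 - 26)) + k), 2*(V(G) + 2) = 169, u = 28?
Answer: -165/2 + 2*I*√1894 ≈ -82.5 + 87.04*I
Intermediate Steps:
V(G) = 165/2 (V(G) = -2 + (½)*169 = -2 + 169/2 = 165/2)
k = -9278
T = 2*I*√1894 (T = √(74*(28 + (21 - 26)) - 9278) = √(74*(28 - 5) - 9278) = √(74*23 - 9278) = √(1702 - 9278) = √(-7576) = 2*I*√1894 ≈ 87.04*I)
T - V(0) = 2*I*√1894 - 1*165/2 = 2*I*√1894 - 165/2 = -165/2 + 2*I*√1894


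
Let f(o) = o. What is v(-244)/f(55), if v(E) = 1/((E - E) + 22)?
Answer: 1/1210 ≈ 0.00082645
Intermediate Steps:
v(E) = 1/22 (v(E) = 1/(0 + 22) = 1/22)
v(-244)/f(55) = (1/22)/55 = (1/22)*(1/55) = 1/1210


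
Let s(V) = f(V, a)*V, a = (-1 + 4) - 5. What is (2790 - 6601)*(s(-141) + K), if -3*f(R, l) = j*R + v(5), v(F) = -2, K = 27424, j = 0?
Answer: -104154630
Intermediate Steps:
a = -2 (a = 3 - 5 = -2)
f(R, l) = ⅔ (f(R, l) = -(0*R - 2)/3 = -(0 - 2)/3 = -⅓*(-2) = ⅔)
s(V) = 2*V/3
(2790 - 6601)*(s(-141) + K) = (2790 - 6601)*((⅔)*(-141) + 27424) = -3811*(-94 + 27424) = -3811*27330 = -104154630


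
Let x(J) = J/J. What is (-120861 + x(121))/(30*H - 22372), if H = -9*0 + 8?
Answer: 30215/5533 ≈ 5.4609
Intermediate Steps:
H = 8 (H = 0 + 8 = 8)
x(J) = 1
(-120861 + x(121))/(30*H - 22372) = (-120861 + 1)/(30*8 - 22372) = -120860/(240 - 22372) = -120860/(-22132) = -120860*(-1/22132) = 30215/5533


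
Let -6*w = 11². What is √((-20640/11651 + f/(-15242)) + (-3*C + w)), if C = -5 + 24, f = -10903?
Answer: I*√5550428863513411701/266376813 ≈ 8.8444*I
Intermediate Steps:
w = -121/6 (w = -⅙*11² = -⅙*121 = -121/6 ≈ -20.167)
C = 19
√((-20640/11651 + f/(-15242)) + (-3*C + w)) = √((-20640/11651 - 10903/(-15242)) + (-3*19 - 121/6)) = √((-20640*1/11651 - 10903*(-1/15242)) + (-57 - 121/6)) = √((-20640/11651 + 10903/15242) - 463/6) = √(-187564027/177584542 - 463/6) = √(-20836756777/266376813) = I*√5550428863513411701/266376813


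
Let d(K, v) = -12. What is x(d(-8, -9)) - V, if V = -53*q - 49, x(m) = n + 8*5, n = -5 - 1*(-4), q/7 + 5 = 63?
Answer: 21606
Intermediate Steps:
q = 406 (q = -35 + 7*63 = -35 + 441 = 406)
n = -1 (n = -5 + 4 = -1)
x(m) = 39 (x(m) = -1 + 8*5 = -1 + 40 = 39)
V = -21567 (V = -53*406 - 49 = -21518 - 49 = -21567)
x(d(-8, -9)) - V = 39 - 1*(-21567) = 39 + 21567 = 21606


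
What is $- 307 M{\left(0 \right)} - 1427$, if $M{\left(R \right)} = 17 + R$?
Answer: $-6646$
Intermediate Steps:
$- 307 M{\left(0 \right)} - 1427 = - 307 \left(17 + 0\right) - 1427 = \left(-307\right) 17 - 1427 = -5219 - 1427 = -6646$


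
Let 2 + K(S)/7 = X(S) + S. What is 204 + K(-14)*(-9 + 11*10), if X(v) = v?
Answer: -21006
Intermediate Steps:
K(S) = -14 + 14*S (K(S) = -14 + 7*(S + S) = -14 + 7*(2*S) = -14 + 14*S)
204 + K(-14)*(-9 + 11*10) = 204 + (-14 + 14*(-14))*(-9 + 11*10) = 204 + (-14 - 196)*(-9 + 110) = 204 - 210*101 = 204 - 21210 = -21006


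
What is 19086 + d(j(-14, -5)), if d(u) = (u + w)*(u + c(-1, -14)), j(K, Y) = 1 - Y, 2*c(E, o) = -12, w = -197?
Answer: 19086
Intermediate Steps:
c(E, o) = -6 (c(E, o) = (½)*(-12) = -6)
d(u) = (-197 + u)*(-6 + u) (d(u) = (u - 197)*(u - 6) = (-197 + u)*(-6 + u))
19086 + d(j(-14, -5)) = 19086 + (1182 + (1 - 1*(-5))² - 203*(1 - 1*(-5))) = 19086 + (1182 + (1 + 5)² - 203*(1 + 5)) = 19086 + (1182 + 6² - 203*6) = 19086 + (1182 + 36 - 1218) = 19086 + 0 = 19086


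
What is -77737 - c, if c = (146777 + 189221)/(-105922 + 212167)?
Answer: -8259503563/106245 ≈ -77740.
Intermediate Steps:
c = 335998/106245 ≈ 3.1625
-77737 - c = -77737 - 1*335998/106245 = -77737 - 335998/106245 = -8259503563/106245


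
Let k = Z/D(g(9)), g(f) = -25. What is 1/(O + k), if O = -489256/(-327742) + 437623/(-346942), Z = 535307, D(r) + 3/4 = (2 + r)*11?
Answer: -57706538469230/121723448515890751 ≈ -0.00047408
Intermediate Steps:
D(r) = 85/4 + 11*r (D(r) = -¾ + (2 + r)*11 = -¾ + (22 + 11*r) = 85/4 + 11*r)
O = 13158008943/56853732482 (O = -489256*(-1/327742) + 437623*(-1/346942) = 244628/163871 - 437623/346942 = 13158008943/56853732482 ≈ 0.23144)
k = -2141228/1015 (k = 535307/(85/4 + 11*(-25)) = 535307/(85/4 - 275) = 535307/(-1015/4) = 535307*(-4/1015) = -2141228/1015 ≈ -2109.6)
1/(O + k) = 1/(13158008943/56853732482 - 2141228/1015) = 1/(-121723448515890751/57706538469230) = -57706538469230/121723448515890751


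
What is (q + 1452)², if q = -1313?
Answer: 19321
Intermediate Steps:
(q + 1452)² = (-1313 + 1452)² = 139² = 19321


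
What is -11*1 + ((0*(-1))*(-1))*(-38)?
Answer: -11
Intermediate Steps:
-11*1 + ((0*(-1))*(-1))*(-38) = -11 + (0*(-1))*(-38) = -11 + 0*(-38) = -11 + 0 = -11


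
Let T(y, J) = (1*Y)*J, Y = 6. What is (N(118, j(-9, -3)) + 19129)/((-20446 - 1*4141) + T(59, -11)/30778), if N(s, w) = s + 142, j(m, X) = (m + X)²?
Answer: -27125211/34397216 ≈ -0.78859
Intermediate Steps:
T(y, J) = 6*J (T(y, J) = (1*6)*J = 6*J)
j(m, X) = (X + m)²
N(s, w) = 142 + s
(N(118, j(-9, -3)) + 19129)/((-20446 - 1*4141) + T(59, -11)/30778) = ((142 + 118) + 19129)/((-20446 - 1*4141) + (6*(-11))/30778) = (260 + 19129)/((-20446 - 4141) - 66*1/30778) = 19389/(-24587 - 3/1399) = 19389/(-34397216/1399) = 19389*(-1399/34397216) = -27125211/34397216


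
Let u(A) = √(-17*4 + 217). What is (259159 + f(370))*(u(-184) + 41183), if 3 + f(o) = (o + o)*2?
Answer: 10733772388 + 260636*√149 ≈ 1.0737e+10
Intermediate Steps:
u(A) = √149 (u(A) = √(-68 + 217) = √149)
f(o) = -3 + 4*o (f(o) = -3 + (o + o)*2 = -3 + (2*o)*2 = -3 + 4*o)
(259159 + f(370))*(u(-184) + 41183) = (259159 + (-3 + 4*370))*(√149 + 41183) = (259159 + (-3 + 1480))*(41183 + √149) = (259159 + 1477)*(41183 + √149) = 260636*(41183 + √149) = 10733772388 + 260636*√149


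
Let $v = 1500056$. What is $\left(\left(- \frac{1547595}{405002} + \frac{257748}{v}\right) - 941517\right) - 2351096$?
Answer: $- \frac{125021823078832655}{37970355007} \approx -3.2926 \cdot 10^{6}$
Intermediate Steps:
$\left(\left(- \frac{1547595}{405002} + \frac{257748}{v}\right) - 941517\right) - 2351096 = \left(\left(- \frac{1547595}{405002} + \frac{257748}{1500056}\right) - 941517\right) - 2351096 = \left(\left(\left(-1547595\right) \frac{1}{405002} + 257748 \cdot \frac{1}{1500056}\right) - 941517\right) - 2351096 = \left(\left(- \frac{1547595}{405002} + \frac{64437}{375014}\right) - 941517\right) - 2351096 = \left(- \frac{138568169364}{37970355007} - 941517\right) - 2351096 = - \frac{35749873303294983}{37970355007} - 2351096 = - \frac{125021823078832655}{37970355007}$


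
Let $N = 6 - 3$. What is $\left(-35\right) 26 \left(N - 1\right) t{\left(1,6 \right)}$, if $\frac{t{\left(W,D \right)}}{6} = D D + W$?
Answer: $-404040$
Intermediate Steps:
$t{\left(W,D \right)} = 6 W + 6 D^{2}$ ($t{\left(W,D \right)} = 6 \left(D D + W\right) = 6 \left(D^{2} + W\right) = 6 \left(W + D^{2}\right) = 6 W + 6 D^{2}$)
$N = 3$ ($N = 6 - 3 = 3$)
$\left(-35\right) 26 \left(N - 1\right) t{\left(1,6 \right)} = \left(-35\right) 26 \left(3 - 1\right) \left(6 \cdot 1 + 6 \cdot 6^{2}\right) = - 910 \cdot 2 \left(6 + 6 \cdot 36\right) = - 910 \cdot 2 \left(6 + 216\right) = - 910 \cdot 2 \cdot 222 = \left(-910\right) 444 = -404040$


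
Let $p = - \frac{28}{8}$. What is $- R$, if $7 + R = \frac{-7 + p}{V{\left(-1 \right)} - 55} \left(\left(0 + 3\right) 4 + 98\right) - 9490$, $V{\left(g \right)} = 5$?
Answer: $\frac{94739}{10} \approx 9473.9$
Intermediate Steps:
$p = - \frac{7}{2}$ ($p = \left(-28\right) \frac{1}{8} = - \frac{7}{2} \approx -3.5$)
$R = - \frac{94739}{10}$ ($R = -7 - \left(9490 - \frac{-7 - \frac{7}{2}}{5 - 55} \left(\left(0 + 3\right) 4 + 98\right)\right) = -7 - \left(9490 - - \frac{21}{2 \left(-50\right)} \left(3 \cdot 4 + 98\right)\right) = -7 - \left(9490 - \left(- \frac{21}{2}\right) \left(- \frac{1}{50}\right) \left(12 + 98\right)\right) = -7 + \left(\frac{21}{100} \cdot 110 - 9490\right) = -7 + \left(\frac{231}{10} - 9490\right) = -7 - \frac{94669}{10} = - \frac{94739}{10} \approx -9473.9$)
$- R = \left(-1\right) \left(- \frac{94739}{10}\right) = \frac{94739}{10}$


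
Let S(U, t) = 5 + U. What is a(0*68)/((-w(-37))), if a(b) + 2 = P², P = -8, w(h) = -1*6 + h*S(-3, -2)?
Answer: 31/40 ≈ 0.77500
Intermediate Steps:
w(h) = -6 + 2*h (w(h) = -1*6 + h*(5 - 3) = -6 + h*2 = -6 + 2*h)
a(b) = 62 (a(b) = -2 + (-8)² = -2 + 64 = 62)
a(0*68)/((-w(-37))) = 62/((-(-6 + 2*(-37)))) = 62/((-(-6 - 74))) = 62/((-1*(-80))) = 62/80 = 62*(1/80) = 31/40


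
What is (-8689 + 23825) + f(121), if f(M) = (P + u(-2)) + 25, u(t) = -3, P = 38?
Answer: 15196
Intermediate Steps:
f(M) = 60 (f(M) = (38 - 3) + 25 = 35 + 25 = 60)
(-8689 + 23825) + f(121) = (-8689 + 23825) + 60 = 15136 + 60 = 15196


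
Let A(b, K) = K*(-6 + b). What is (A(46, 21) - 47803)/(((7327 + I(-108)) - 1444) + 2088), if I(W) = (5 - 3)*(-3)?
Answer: -46963/7965 ≈ -5.8962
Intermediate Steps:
I(W) = -6 (I(W) = 2*(-3) = -6)
(A(46, 21) - 47803)/(((7327 + I(-108)) - 1444) + 2088) = (21*(-6 + 46) - 47803)/(((7327 - 6) - 1444) + 2088) = (21*40 - 47803)/((7321 - 1444) + 2088) = (840 - 47803)/(5877 + 2088) = -46963/7965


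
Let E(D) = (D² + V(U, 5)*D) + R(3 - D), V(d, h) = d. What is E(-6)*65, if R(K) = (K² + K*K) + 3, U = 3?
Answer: 11895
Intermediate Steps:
R(K) = 3 + 2*K² (R(K) = (K² + K²) + 3 = 2*K² + 3 = 3 + 2*K²)
E(D) = 3 + D² + 2*(3 - D)² + 3*D (E(D) = (D² + 3*D) + (3 + 2*(3 - D)²) = 3 + D² + 2*(3 - D)² + 3*D)
E(-6)*65 = (21 - 9*(-6) + 3*(-6)²)*65 = (21 + 54 + 3*36)*65 = (21 + 54 + 108)*65 = 183*65 = 11895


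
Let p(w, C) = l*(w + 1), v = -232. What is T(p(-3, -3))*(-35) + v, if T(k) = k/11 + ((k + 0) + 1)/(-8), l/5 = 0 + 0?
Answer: -1821/8 ≈ -227.63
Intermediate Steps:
l = 0 (l = 5*(0 + 0) = 5*0 = 0)
p(w, C) = 0 (p(w, C) = 0*(w + 1) = 0*(1 + w) = 0)
T(k) = -⅛ - 3*k/88 (T(k) = k*(1/11) + (k + 1)*(-⅛) = k/11 + (1 + k)*(-⅛) = k/11 + (-⅛ - k/8) = -⅛ - 3*k/88)
T(p(-3, -3))*(-35) + v = (-⅛ - 3/88*0)*(-35) - 232 = (-⅛ + 0)*(-35) - 232 = -⅛*(-35) - 232 = 35/8 - 232 = -1821/8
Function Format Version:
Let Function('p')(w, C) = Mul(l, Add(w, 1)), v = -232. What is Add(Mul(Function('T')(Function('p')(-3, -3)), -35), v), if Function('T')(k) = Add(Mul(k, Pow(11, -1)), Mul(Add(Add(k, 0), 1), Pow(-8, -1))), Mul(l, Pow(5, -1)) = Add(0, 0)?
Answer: Rational(-1821, 8) ≈ -227.63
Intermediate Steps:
l = 0 (l = Mul(5, Add(0, 0)) = Mul(5, 0) = 0)
Function('p')(w, C) = 0 (Function('p')(w, C) = Mul(0, Add(w, 1)) = Mul(0, Add(1, w)) = 0)
Function('T')(k) = Add(Rational(-1, 8), Mul(Rational(-3, 88), k)) (Function('T')(k) = Add(Mul(k, Rational(1, 11)), Mul(Add(k, 1), Rational(-1, 8))) = Add(Mul(Rational(1, 11), k), Mul(Add(1, k), Rational(-1, 8))) = Add(Mul(Rational(1, 11), k), Add(Rational(-1, 8), Mul(Rational(-1, 8), k))) = Add(Rational(-1, 8), Mul(Rational(-3, 88), k)))
Add(Mul(Function('T')(Function('p')(-3, -3)), -35), v) = Add(Mul(Add(Rational(-1, 8), Mul(Rational(-3, 88), 0)), -35), -232) = Add(Mul(Add(Rational(-1, 8), 0), -35), -232) = Add(Mul(Rational(-1, 8), -35), -232) = Add(Rational(35, 8), -232) = Rational(-1821, 8)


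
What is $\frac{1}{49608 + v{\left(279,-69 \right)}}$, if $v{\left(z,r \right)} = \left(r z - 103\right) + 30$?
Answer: $\frac{1}{30284} \approx 3.3021 \cdot 10^{-5}$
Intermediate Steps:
$v{\left(z,r \right)} = -73 + r z$ ($v{\left(z,r \right)} = \left(-103 + r z\right) + 30 = -73 + r z$)
$\frac{1}{49608 + v{\left(279,-69 \right)}} = \frac{1}{49608 - 19324} = \frac{1}{30284}$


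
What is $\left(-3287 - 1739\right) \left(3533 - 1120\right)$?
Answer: $-12127738$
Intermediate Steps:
$\left(-3287 - 1739\right) \left(3533 - 1120\right) = \left(-5026\right) 2413 = -12127738$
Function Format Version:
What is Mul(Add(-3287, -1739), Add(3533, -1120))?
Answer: -12127738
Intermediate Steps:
Mul(Add(-3287, -1739), Add(3533, -1120)) = Mul(-5026, 2413) = -12127738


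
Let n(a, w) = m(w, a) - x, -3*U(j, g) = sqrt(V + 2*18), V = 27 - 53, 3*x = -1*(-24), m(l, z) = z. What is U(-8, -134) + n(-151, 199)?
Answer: -159 - sqrt(10)/3 ≈ -160.05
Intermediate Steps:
x = 8 (x = (-1*(-24))/3 = (1/3)*24 = 8)
V = -26
U(j, g) = -sqrt(10)/3 (U(j, g) = -sqrt(-26 + 2*18)/3 = -sqrt(-26 + 36)/3 = -sqrt(10)/3)
n(a, w) = -8 + a (n(a, w) = a - 1*8 = a - 8 = -8 + a)
U(-8, -134) + n(-151, 199) = -sqrt(10)/3 + (-8 - 151) = -sqrt(10)/3 - 159 = -159 - sqrt(10)/3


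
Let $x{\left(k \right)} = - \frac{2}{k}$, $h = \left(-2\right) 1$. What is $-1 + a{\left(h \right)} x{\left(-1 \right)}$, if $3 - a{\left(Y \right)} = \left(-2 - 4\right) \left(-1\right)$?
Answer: $-7$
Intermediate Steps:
$h = -2$
$a{\left(Y \right)} = -3$ ($a{\left(Y \right)} = 3 - \left(-2 - 4\right) \left(-1\right) = 3 - \left(-6\right) \left(-1\right) = 3 - 6 = -3$)
$-1 + a{\left(h \right)} x{\left(-1 \right)} = -1 - 3 \left(- \frac{2}{-1}\right) = -1 - 3 \left(\left(-2\right) \left(-1\right)\right) = -1 - 6 = -7$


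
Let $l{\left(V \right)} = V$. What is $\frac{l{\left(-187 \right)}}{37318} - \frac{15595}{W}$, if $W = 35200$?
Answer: $- \frac{58855661}{131359360} \approx -0.44805$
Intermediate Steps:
$\frac{l{\left(-187 \right)}}{37318} - \frac{15595}{W} = - \frac{187}{37318} - \frac{15595}{35200} = \left(-187\right) \frac{1}{37318} - \frac{3119}{7040} = - \frac{187}{37318} - \frac{3119}{7040} = - \frac{58855661}{131359360}$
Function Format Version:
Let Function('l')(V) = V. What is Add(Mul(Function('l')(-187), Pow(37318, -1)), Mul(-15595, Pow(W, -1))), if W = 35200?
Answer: Rational(-58855661, 131359360) ≈ -0.44805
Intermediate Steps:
Add(Mul(Function('l')(-187), Pow(37318, -1)), Mul(-15595, Pow(W, -1))) = Add(Mul(-187, Pow(37318, -1)), Mul(-15595, Pow(35200, -1))) = Add(Mul(-187, Rational(1, 37318)), Mul(-15595, Rational(1, 35200))) = Add(Rational(-187, 37318), Rational(-3119, 7040)) = Rational(-58855661, 131359360)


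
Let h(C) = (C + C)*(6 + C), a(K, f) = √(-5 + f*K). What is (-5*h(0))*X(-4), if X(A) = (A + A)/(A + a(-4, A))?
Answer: 0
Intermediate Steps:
a(K, f) = √(-5 + K*f)
h(C) = 2*C*(6 + C) (h(C) = (2*C)*(6 + C) = 2*C*(6 + C))
X(A) = 2*A/(A + √(-5 - 4*A)) (X(A) = (A + A)/(A + √(-5 - 4*A)) = (2*A)/(A + √(-5 - 4*A)) = 2*A/(A + √(-5 - 4*A)))
(-5*h(0))*X(-4) = (-10*0*(6 + 0))*(2*(-4)/(-4 + √(-5 - 4*(-4)))) = (-10*0*6)*(2*(-4)/(-4 + √(-5 + 16))) = (-5*0)*(2*(-4)/(-4 + √11)) = 0*(-8/(-4 + √11)) = 0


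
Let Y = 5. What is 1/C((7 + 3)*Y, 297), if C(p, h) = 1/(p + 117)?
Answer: 167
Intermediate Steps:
C(p, h) = 1/(117 + p)
1/C((7 + 3)*Y, 297) = 1/(1/(117 + (7 + 3)*5)) = 1/(1/(117 + 10*5)) = 1/(1/(117 + 50)) = 1/(1/167) = 167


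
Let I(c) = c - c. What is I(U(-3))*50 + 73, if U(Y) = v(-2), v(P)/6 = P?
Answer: 73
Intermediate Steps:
v(P) = 6*P
U(Y) = -12 (U(Y) = 6*(-2) = -12)
I(c) = 0
I(U(-3))*50 + 73 = 0*50 + 73 = 0 + 73 = 73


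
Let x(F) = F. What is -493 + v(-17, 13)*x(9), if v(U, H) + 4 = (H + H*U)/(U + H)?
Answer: -61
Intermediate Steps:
v(U, H) = -4 + (H + H*U)/(H + U) (v(U, H) = -4 + (H + H*U)/(U + H) = -4 + (H + H*U)/(H + U))
-493 + v(-17, 13)*x(9) = -493 + ((-4*(-17) - 3*13 + 13*(-17))/(13 - 17))*9 = -493 + ((68 - 39 - 221)/(-4))*9 = -493 - ¼*(-192)*9 = -493 + 48*9 = -493 + 432 = -61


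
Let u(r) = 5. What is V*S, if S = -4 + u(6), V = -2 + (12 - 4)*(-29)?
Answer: -234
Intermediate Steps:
V = -234 (V = -2 + 8*(-29) = -2 - 232 = -234)
S = 1 (S = -4 + 5 = 1)
V*S = -234*1 = -234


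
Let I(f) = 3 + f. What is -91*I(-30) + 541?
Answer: 2998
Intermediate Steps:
-91*I(-30) + 541 = -91*(3 - 30) + 541 = -91*(-27) + 541 = 2457 + 541 = 2998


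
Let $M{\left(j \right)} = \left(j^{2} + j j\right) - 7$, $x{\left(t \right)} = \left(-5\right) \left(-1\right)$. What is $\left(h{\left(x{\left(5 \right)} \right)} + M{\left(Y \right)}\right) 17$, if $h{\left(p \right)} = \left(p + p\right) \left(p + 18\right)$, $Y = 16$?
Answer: $12495$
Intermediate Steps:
$x{\left(t \right)} = 5$
$h{\left(p \right)} = 2 p \left(18 + p\right)$
$M{\left(j \right)} = -7 + 2 j^{2}$ ($M{\left(j \right)} = \left(j^{2} + j^{2}\right) - 7 = 2 j^{2} - 7 = -7 + 2 j^{2}$)
$\left(h{\left(x{\left(5 \right)} \right)} + M{\left(Y \right)}\right) 17 = \left(2 \cdot 5 \left(18 + 5\right) - \left(7 - 2 \cdot 16^{2}\right)\right) 17 = \left(2 \cdot 5 \cdot 23 + \left(-7 + 2 \cdot 256\right)\right) 17 = \left(230 + \left(-7 + 512\right)\right) 17 = \left(230 + 505\right) 17 = 735 \cdot 17 = 12495$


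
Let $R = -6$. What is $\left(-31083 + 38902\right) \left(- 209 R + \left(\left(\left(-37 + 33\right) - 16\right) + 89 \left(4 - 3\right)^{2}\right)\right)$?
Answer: $10344537$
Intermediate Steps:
$\left(-31083 + 38902\right) \left(- 209 R + \left(\left(\left(-37 + 33\right) - 16\right) + 89 \left(4 - 3\right)^{2}\right)\right) = \left(-31083 + 38902\right) \left(\left(-209\right) \left(-6\right) + \left(\left(\left(-37 + 33\right) - 16\right) + 89 \left(4 - 3\right)^{2}\right)\right) = 7819 \left(1254 + \left(\left(-4 - 16\right) + 89 \cdot 1^{2}\right)\right) = 7819 \left(1254 + \left(-20 + 89 \cdot 1\right)\right) = 7819 \left(1254 + \left(-20 + 89\right)\right) = 7819 \left(1254 + 69\right) = 7819 \cdot 1323 = 10344537$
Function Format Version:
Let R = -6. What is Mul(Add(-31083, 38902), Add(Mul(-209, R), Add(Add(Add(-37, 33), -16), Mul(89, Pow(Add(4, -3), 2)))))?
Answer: 10344537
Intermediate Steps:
Mul(Add(-31083, 38902), Add(Mul(-209, R), Add(Add(Add(-37, 33), -16), Mul(89, Pow(Add(4, -3), 2))))) = Mul(Add(-31083, 38902), Add(Mul(-209, -6), Add(Add(Add(-37, 33), -16), Mul(89, Pow(Add(4, -3), 2))))) = Mul(7819, Add(1254, Add(Add(-4, -16), Mul(89, Pow(1, 2))))) = Mul(7819, Add(1254, Add(-20, Mul(89, 1)))) = Mul(7819, Add(1254, Add(-20, 89))) = Mul(7819, Add(1254, 69)) = Mul(7819, 1323) = 10344537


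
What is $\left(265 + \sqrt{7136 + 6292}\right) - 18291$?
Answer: $-18026 + 6 \sqrt{373} \approx -17910.0$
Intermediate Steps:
$\left(265 + \sqrt{7136 + 6292}\right) - 18291 = \left(265 + \sqrt{13428}\right) - 18291 = \left(265 + 6 \sqrt{373}\right) - 18291 = -18026 + 6 \sqrt{373}$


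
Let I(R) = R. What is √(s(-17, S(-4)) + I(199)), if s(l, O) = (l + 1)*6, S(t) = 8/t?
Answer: √103 ≈ 10.149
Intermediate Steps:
s(l, O) = 6 + 6*l (s(l, O) = (1 + l)*6 = 6 + 6*l)
√(s(-17, S(-4)) + I(199)) = √((6 + 6*(-17)) + 199) = √((6 - 102) + 199) = √(-96 + 199) = √103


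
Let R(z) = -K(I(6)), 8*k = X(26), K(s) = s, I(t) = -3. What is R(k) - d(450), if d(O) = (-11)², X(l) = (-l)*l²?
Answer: -118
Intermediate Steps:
X(l) = -l³
d(O) = 121
k = -2197 (k = (-1*26³)/8 = (-1*17576)/8 = (⅛)*(-17576) = -2197)
R(z) = 3 (R(z) = -1*(-3) = 3)
R(k) - d(450) = 3 - 1*121 = 3 - 121 = -118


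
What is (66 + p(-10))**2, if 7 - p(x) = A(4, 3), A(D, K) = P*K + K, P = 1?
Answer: 4489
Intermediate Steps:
A(D, K) = 2*K (A(D, K) = 1*K + K = K + K = 2*K)
p(x) = 1 (p(x) = 7 - 2*3 = 7 - 1*6 = 7 - 6 = 1)
(66 + p(-10))**2 = (66 + 1)**2 = 67**2 = 4489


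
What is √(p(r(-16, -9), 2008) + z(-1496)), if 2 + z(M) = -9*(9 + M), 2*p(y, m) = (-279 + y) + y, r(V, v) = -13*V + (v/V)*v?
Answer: √215111/4 ≈ 115.95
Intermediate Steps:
r(V, v) = -13*V + v²/V
p(y, m) = -279/2 + y (p(y, m) = ((-279 + y) + y)/2 = (-279 + 2*y)/2 = -279/2 + y)
z(M) = -83 - 9*M (z(M) = -2 - 9*(9 + M) = -2 + (-81 - 9*M) = -83 - 9*M)
√(p(r(-16, -9), 2008) + z(-1496)) = √((-279/2 + (-13*(-16) + (-9)²/(-16))) + (-83 - 9*(-1496))) = √((-279/2 + (208 - 1/16*81)) + (-83 + 13464)) = √((-279/2 + (208 - 81/16)) + 13381) = √((-279/2 + 3247/16) + 13381) = √(1015/16 + 13381) = √(215111/16) = √215111/4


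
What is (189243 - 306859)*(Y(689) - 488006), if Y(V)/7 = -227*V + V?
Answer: 185598518464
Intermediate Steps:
Y(V) = -1582*V (Y(V) = 7*(-227*V + V) = 7*(-226*V) = -1582*V)
(189243 - 306859)*(Y(689) - 488006) = (189243 - 306859)*(-1582*689 - 488006) = -117616*(-1089998 - 488006) = -117616*(-1578004) = 185598518464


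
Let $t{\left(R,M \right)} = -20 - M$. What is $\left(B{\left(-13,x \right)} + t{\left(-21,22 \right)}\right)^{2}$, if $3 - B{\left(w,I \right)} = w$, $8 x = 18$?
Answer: $676$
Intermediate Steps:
$x = \frac{9}{4}$ ($x = \frac{1}{8} \cdot 18 = \frac{9}{4} \approx 2.25$)
$B{\left(w,I \right)} = 3 - w$
$\left(B{\left(-13,x \right)} + t{\left(-21,22 \right)}\right)^{2} = \left(\left(3 - -13\right) - 42\right)^{2} = \left(\left(3 + 13\right) - 42\right)^{2} = \left(16 - 42\right)^{2} = \left(-26\right)^{2} = 676$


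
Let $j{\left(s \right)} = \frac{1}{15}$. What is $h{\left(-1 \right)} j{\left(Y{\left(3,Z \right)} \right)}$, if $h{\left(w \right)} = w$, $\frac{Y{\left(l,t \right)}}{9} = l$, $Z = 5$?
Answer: $- \frac{1}{15} \approx -0.066667$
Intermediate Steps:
$Y{\left(l,t \right)} = 9 l$
$j{\left(s \right)} = \frac{1}{15}$
$h{\left(-1 \right)} j{\left(Y{\left(3,Z \right)} \right)} = \left(-1\right) \frac{1}{15} = - \frac{1}{15}$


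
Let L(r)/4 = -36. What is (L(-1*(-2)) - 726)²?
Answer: 756900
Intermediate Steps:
L(r) = -144 (L(r) = 4*(-36) = -144)
(L(-1*(-2)) - 726)² = (-144 - 726)² = (-870)² = 756900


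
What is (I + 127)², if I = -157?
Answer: 900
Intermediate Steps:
(I + 127)² = (-157 + 127)² = (-30)² = 900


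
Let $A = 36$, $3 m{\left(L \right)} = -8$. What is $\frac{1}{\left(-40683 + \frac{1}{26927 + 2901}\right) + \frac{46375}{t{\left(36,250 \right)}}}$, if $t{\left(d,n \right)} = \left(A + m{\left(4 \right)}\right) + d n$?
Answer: $- \frac{2020847}{82203743882} \approx -2.4583 \cdot 10^{-5}$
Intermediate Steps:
$m{\left(L \right)} = - \frac{8}{3}$ ($m{\left(L \right)} = \frac{1}{3} \left(-8\right) = - \frac{8}{3}$)
$t{\left(d,n \right)} = \frac{100}{3} + d n$ ($t{\left(d,n \right)} = \left(36 - \frac{8}{3}\right) + d n = \frac{100}{3} + d n$)
$\frac{1}{\left(-40683 + \frac{1}{26927 + 2901}\right) + \frac{46375}{t{\left(36,250 \right)}}} = \frac{1}{\left(-40683 + \frac{1}{26927 + 2901}\right) + \frac{46375}{\frac{100}{3} + 36 \cdot 250}} = \frac{1}{\left(-40683 + \frac{1}{29828}\right) + \frac{46375}{\frac{100}{3} + 9000}} = \frac{1}{\left(-40683 + \frac{1}{29828}\right) + \frac{46375}{\frac{27100}{3}}} = \frac{1}{- \frac{1213492523}{29828} + 46375 \cdot \frac{3}{27100}} = \frac{1}{- \frac{1213492523}{29828} + \frac{5565}{1084}} = \frac{1}{- \frac{82203743882}{2020847}} = - \frac{2020847}{82203743882}$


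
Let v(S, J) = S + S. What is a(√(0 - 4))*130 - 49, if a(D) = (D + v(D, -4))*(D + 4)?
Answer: -1609 + 3120*I ≈ -1609.0 + 3120.0*I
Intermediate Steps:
v(S, J) = 2*S
a(D) = 3*D*(4 + D) (a(D) = (D + 2*D)*(D + 4) = (3*D)*(4 + D) = 3*D*(4 + D))
a(√(0 - 4))*130 - 49 = (3*√(0 - 4)*(4 + √(0 - 4)))*130 - 49 = (3*√(-4)*(4 + √(-4)))*130 - 49 = (3*(2*I)*(4 + 2*I))*130 - 49 = (6*I*(4 + 2*I))*130 - 49 = 780*I*(4 + 2*I) - 49 = -49 + 780*I*(4 + 2*I)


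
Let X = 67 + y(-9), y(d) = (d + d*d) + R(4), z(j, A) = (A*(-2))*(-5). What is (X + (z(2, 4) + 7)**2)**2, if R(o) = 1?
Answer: 5517801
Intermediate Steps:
z(j, A) = 10*A (z(j, A) = -2*A*(-5) = 10*A)
y(d) = 1 + d + d**2 (y(d) = (d + d*d) + 1 = (d + d**2) + 1 = 1 + d + d**2)
X = 140 (X = 67 + (1 - 9 + (-9)**2) = 67 + (1 - 9 + 81) = 67 + 73 = 140)
(X + (z(2, 4) + 7)**2)**2 = (140 + (10*4 + 7)**2)**2 = (140 + (40 + 7)**2)**2 = (140 + 47**2)**2 = (140 + 2209)**2 = 2349**2 = 5517801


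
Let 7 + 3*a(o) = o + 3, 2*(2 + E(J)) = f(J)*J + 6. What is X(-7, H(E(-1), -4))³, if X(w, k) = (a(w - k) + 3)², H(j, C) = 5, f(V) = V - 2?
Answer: 117649/729 ≈ 161.38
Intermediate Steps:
f(V) = -2 + V
E(J) = 1 + J*(-2 + J)/2 (E(J) = -2 + ((-2 + J)*J + 6)/2 = -2 + (J*(-2 + J) + 6)/2 = -2 + (6 + J*(-2 + J))/2 = -2 + (3 + J*(-2 + J)/2) = 1 + J*(-2 + J)/2)
a(o) = -4/3 + o/3 (a(o) = -7/3 + (o + 3)/3 = -7/3 + (3 + o)/3 = -7/3 + (1 + o/3) = -4/3 + o/3)
X(w, k) = (5/3 - k/3 + w/3)² (X(w, k) = ((-4/3 + (w - k)/3) + 3)² = ((-4/3 + (-k/3 + w/3)) + 3)² = ((-4/3 - k/3 + w/3) + 3)² = (5/3 - k/3 + w/3)²)
X(-7, H(E(-1), -4))³ = ((-5 + 5 - 1*(-7))²/9)³ = ((-5 + 5 + 7)²/9)³ = ((⅑)*7²)³ = ((⅑)*49)³ = (49/9)³ = 117649/729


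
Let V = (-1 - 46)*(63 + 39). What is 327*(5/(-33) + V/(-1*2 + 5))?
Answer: -5748551/11 ≈ -5.2260e+5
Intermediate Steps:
V = -4794 (V = -47*102 = -4794)
327*(5/(-33) + V/(-1*2 + 5)) = 327*(5/(-33) - 4794/(-1*2 + 5)) = 327*(5*(-1/33) - 4794/(-2 + 5)) = 327*(-5/33 - 4794/3) = 327*(-5/33 - 4794*1/3) = 327*(-5/33 - 1598) = 327*(-52739/33) = -5748551/11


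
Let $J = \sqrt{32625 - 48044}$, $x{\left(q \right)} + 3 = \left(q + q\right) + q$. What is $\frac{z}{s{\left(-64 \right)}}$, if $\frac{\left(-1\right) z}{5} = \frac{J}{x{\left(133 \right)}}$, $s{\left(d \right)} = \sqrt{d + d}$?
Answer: $- \frac{5 \sqrt{30838}}{6336} \approx -0.13858$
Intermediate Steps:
$s{\left(d \right)} = \sqrt{2} \sqrt{d}$ ($s{\left(d \right)} = \sqrt{2 d} = \sqrt{2} \sqrt{d}$)
$x{\left(q \right)} = -3 + 3 q$ ($x{\left(q \right)} = -3 + \left(\left(q + q\right) + q\right) = -3 + \left(2 q + q\right) = -3 + 3 q$)
$J = i \sqrt{15419}$ ($J = \sqrt{-15419} = i \sqrt{15419} \approx 124.17 i$)
$z = - \frac{5 i \sqrt{15419}}{396}$ ($z = - 5 \frac{i \sqrt{15419}}{-3 + 3 \cdot 133} = - 5 \frac{i \sqrt{15419}}{-3 + 399} = - 5 \frac{i \sqrt{15419}}{396} = - \frac{5 i \sqrt{15419}}{396} \approx - 1.5678 i$)
$\frac{z}{s{\left(-64 \right)}} = \frac{\left(- \frac{5}{396}\right) i \sqrt{15419}}{\sqrt{2} \sqrt{-64}} = \frac{\left(- \frac{5}{396}\right) i \sqrt{15419}}{\sqrt{2} \cdot 8 i} = \frac{\left(- \frac{5}{396}\right) i \sqrt{15419}}{8 i \sqrt{2}} = - \frac{5 i \sqrt{15419}}{396} \left(- \frac{i \sqrt{2}}{16}\right) = - \frac{5 \sqrt{30838}}{6336}$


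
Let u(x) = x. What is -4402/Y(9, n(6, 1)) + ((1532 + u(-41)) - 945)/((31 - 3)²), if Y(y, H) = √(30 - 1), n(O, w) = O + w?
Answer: 39/56 - 4402*√29/29 ≈ -816.73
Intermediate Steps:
Y(y, H) = √29
-4402/Y(9, n(6, 1)) + ((1532 + u(-41)) - 945)/((31 - 3)²) = -4402*√29/29 + ((1532 - 41) - 945)/((31 - 3)²) = -4402*√29/29 + (1491 - 945)/(28²) = -4402*√29/29 + 546/784 = -4402*√29/29 + 546*(1/784) = -4402*√29/29 + 39/56 = 39/56 - 4402*√29/29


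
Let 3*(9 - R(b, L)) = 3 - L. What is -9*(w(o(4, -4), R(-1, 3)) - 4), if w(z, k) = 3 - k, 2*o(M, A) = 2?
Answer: 90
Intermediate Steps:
o(M, A) = 1 (o(M, A) = (½)*2 = 1)
R(b, L) = 8 + L/3 (R(b, L) = 9 - (3 - L)/3 = 9 + (-1 + L/3) = 8 + L/3)
-9*(w(o(4, -4), R(-1, 3)) - 4) = -9*((3 - (8 + (⅓)*3)) - 4) = -9*((3 - (8 + 1)) - 4) = -9*((3 - 1*9) - 4) = -9*((3 - 9) - 4) = -9*(-6 - 4) = -9*(-10) = 90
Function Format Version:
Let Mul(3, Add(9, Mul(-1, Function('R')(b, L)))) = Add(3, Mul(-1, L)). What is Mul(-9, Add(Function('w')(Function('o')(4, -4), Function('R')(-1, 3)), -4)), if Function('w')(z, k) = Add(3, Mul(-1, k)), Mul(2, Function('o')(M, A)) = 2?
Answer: 90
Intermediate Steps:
Function('o')(M, A) = 1 (Function('o')(M, A) = Mul(Rational(1, 2), 2) = 1)
Function('R')(b, L) = Add(8, Mul(Rational(1, 3), L)) (Function('R')(b, L) = Add(9, Mul(Rational(-1, 3), Add(3, Mul(-1, L)))) = Add(9, Add(-1, Mul(Rational(1, 3), L))) = Add(8, Mul(Rational(1, 3), L)))
Mul(-9, Add(Function('w')(Function('o')(4, -4), Function('R')(-1, 3)), -4)) = Mul(-9, Add(Add(3, Mul(-1, Add(8, Mul(Rational(1, 3), 3)))), -4)) = Mul(-9, Add(Add(3, Mul(-1, Add(8, 1))), -4)) = Mul(-9, Add(Add(3, Mul(-1, 9)), -4)) = Mul(-9, Add(Add(3, -9), -4)) = Mul(-9, Add(-6, -4)) = Mul(-9, -10) = 90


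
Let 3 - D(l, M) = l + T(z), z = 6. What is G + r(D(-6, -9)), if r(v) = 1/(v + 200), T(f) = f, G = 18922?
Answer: 3841167/203 ≈ 18922.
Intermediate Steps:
D(l, M) = -3 - l (D(l, M) = 3 - (l + 6) = 3 - (6 + l) = 3 + (-6 - l) = -3 - l)
r(v) = 1/(200 + v)
G + r(D(-6, -9)) = 18922 + 1/(200 + (-3 - 1*(-6))) = 18922 + 1/(200 + (-3 + 6)) = 18922 + 1/(200 + 3) = 18922 + 1/203 = 3841167/203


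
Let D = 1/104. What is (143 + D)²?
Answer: 221206129/10816 ≈ 20452.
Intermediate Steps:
D = 1/104 ≈ 0.0096154
(143 + D)² = (143 + 1/104)² = (14873/104)² = 221206129/10816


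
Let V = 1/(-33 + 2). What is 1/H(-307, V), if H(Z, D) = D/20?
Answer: -620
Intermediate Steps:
V = -1/31 (V = 1/(-31) = -1/31 ≈ -0.032258)
H(Z, D) = D/20 (H(Z, D) = D*(1/20) = D/20)
1/H(-307, V) = 1/((1/20)*(-1/31)) = 1/(-1/620) = -620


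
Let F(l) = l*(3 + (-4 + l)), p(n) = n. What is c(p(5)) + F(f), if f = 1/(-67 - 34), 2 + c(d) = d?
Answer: 30705/10201 ≈ 3.0100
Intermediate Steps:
c(d) = -2 + d
f = -1/101 (f = 1/(-101) = -1/101 ≈ -0.0099010)
F(l) = l*(-1 + l)
c(p(5)) + F(f) = (-2 + 5) - (-1 - 1/101)/101 = 3 - 1/101*(-102/101) = 3 + 102/10201 = 30705/10201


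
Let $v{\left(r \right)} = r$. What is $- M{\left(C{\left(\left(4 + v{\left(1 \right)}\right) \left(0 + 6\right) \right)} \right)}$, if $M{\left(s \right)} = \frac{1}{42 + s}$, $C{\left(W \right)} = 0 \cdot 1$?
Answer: $- \frac{1}{42} \approx -0.02381$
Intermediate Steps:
$C{\left(W \right)} = 0$
$- M{\left(C{\left(\left(4 + v{\left(1 \right)}\right) \left(0 + 6\right) \right)} \right)} = - \frac{1}{42 + 0} = - \frac{1}{42}$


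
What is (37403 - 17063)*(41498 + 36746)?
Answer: 1591482960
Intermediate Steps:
(37403 - 17063)*(41498 + 36746) = 20340*78244 = 1591482960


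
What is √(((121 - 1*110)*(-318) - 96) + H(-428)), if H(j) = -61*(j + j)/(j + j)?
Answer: I*√3655 ≈ 60.457*I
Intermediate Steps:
H(j) = -61 (H(j) = -61*2*j/(2*j) = -61*2*j*1/(2*j) = -61*1 = -61)
√(((121 - 1*110)*(-318) - 96) + H(-428)) = √(((121 - 1*110)*(-318) - 96) - 61) = √(((121 - 110)*(-318) - 96) - 61) = √((11*(-318) - 96) - 61) = √((-3498 - 96) - 61) = √(-3594 - 61) = √(-3655) = I*√3655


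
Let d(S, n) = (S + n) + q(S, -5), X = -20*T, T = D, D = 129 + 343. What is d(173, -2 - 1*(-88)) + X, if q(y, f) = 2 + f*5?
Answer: -9204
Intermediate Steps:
q(y, f) = 2 + 5*f
D = 472
T = 472
X = -9440 (X = -20*472 = -9440)
d(S, n) = -23 + S + n (d(S, n) = (S + n) + (2 + 5*(-5)) = (S + n) + (2 - 25) = (S + n) - 23 = -23 + S + n)
d(173, -2 - 1*(-88)) + X = (-23 + 173 + (-2 - 1*(-88))) - 9440 = (-23 + 173 + (-2 + 88)) - 9440 = (-23 + 173 + 86) - 9440 = 236 - 9440 = -9204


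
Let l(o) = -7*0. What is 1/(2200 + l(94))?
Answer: 1/2200 ≈ 0.00045455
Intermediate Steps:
l(o) = 0
1/(2200 + l(94)) = 1/(2200 + 0) = 1/2200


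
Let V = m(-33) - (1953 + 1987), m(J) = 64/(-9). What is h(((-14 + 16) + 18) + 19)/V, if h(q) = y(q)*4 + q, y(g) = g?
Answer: -1755/35524 ≈ -0.049403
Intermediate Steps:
h(q) = 5*q (h(q) = q*4 + q = 4*q + q = 5*q)
m(J) = -64/9 (m(J) = 64*(-⅑) = -64/9)
V = -35524/9 (V = -64/9 - (1953 + 1987) = -64/9 - 1*3940 = -64/9 - 3940 = -35524/9 ≈ -3947.1)
h(((-14 + 16) + 18) + 19)/V = (5*(((-14 + 16) + 18) + 19))/(-35524/9) = (5*((2 + 18) + 19))*(-9/35524) = (5*(20 + 19))*(-9/35524) = (5*39)*(-9/35524) = 195*(-9/35524) = -1755/35524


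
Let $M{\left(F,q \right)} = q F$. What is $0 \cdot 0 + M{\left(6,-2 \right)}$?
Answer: $-12$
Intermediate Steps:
$M{\left(F,q \right)} = F q$
$0 \cdot 0 + M{\left(6,-2 \right)} = 0 \cdot 0 + 6 \left(-2\right) = 0 - 12 = -12$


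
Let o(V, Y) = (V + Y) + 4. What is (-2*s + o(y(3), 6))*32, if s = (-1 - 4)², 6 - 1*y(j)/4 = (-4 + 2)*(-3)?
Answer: -1280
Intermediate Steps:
y(j) = 0 (y(j) = 24 - 4*(-4 + 2)*(-3) = 24 - (-8)*(-3) = 24 - 4*6 = 24 - 24 = 0)
o(V, Y) = 4 + V + Y
s = 25 (s = (-5)² = 25)
(-2*s + o(y(3), 6))*32 = (-2*25 + (4 + 0 + 6))*32 = (-50 + 10)*32 = -40*32 = -1280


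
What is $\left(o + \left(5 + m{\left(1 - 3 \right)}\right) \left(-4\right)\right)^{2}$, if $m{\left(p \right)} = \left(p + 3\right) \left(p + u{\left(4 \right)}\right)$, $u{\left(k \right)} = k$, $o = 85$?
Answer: $3249$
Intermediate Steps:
$m{\left(p \right)} = \left(3 + p\right) \left(4 + p\right)$ ($m{\left(p \right)} = \left(p + 3\right) \left(p + 4\right) = \left(3 + p\right) \left(4 + p\right)$)
$\left(o + \left(5 + m{\left(1 - 3 \right)}\right) \left(-4\right)\right)^{2} = \left(85 + \left(5 + \left(12 + \left(1 - 3\right)^{2} + 7 \left(1 - 3\right)\right)\right) \left(-4\right)\right)^{2} = \left(85 + \left(5 + \left(12 + \left(-2\right)^{2} + 7 \left(-2\right)\right)\right) \left(-4\right)\right)^{2} = \left(85 + \left(5 + \left(12 + 4 - 14\right)\right) \left(-4\right)\right)^{2} = \left(85 + \left(5 + 2\right) \left(-4\right)\right)^{2} = \left(85 + 7 \left(-4\right)\right)^{2} = \left(85 - 28\right)^{2} = 57^{2} = 3249$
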